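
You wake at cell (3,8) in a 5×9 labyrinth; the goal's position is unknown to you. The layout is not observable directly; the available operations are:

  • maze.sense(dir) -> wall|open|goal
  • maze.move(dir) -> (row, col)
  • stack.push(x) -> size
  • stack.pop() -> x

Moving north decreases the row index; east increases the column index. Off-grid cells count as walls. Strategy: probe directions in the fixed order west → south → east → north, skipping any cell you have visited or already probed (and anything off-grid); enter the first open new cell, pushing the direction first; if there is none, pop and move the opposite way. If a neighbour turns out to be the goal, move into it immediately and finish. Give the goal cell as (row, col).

Do: maze.sense[dir: west]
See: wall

Do: maze.sense[dir: south]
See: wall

Do: maze.sense[dir: north]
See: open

Do: stack.push[x: north]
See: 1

Do: maze.move[dir: north]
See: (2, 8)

Do: maze.sense[dir: west]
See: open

Do: stack.push[x: west]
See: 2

Do: maze.move[dir: west]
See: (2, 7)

Do: maze.sense[dir: west]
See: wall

Do: maze.sense[dir: north]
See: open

Do: stack.push[x: north]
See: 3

Do: maze.move[dir: north]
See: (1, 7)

Do: maze.sense[dir: west]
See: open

Do: stack.push[x: west]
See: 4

Do: maze.move[dir: west]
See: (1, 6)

Do: maze.sense[dir: west]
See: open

Do: stack.push[x: west]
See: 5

Do: maze.move[dir: west]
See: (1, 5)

Do: maze.sense[dir: west]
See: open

Do: stack.push[x: west]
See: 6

Do: maze.move[dir: west]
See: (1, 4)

Do: maze.sense[dir: west]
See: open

Do: stack.push[x: west]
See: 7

Do: maze.move[dir: west]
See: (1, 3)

Do: maze.sense[dir: west]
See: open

Do: stack.push[x: west]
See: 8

Do: maze.move[dir: west]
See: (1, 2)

Do: maze.sense[dir: west]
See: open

Do: stack.push[x: west]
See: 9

Do: maze.move[dir: west]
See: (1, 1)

Do: maze.sense[dir: west]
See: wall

Do: maze.sense[dir: south]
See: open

Do: stack.push[x: south]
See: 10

Do: maze.move[dir: south]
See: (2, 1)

Do: maze.sense[dir: west]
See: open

Do: stack.push[x: west]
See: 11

Do: maze.move[dir: west]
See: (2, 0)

Do: maze.sense[dir: south]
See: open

Do: stack.push[x: south]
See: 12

Do: maze.move[dir: south]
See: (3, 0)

Do: maze.sense[dir: south]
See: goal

Do: maze.move[dir: south]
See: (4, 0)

Answer: (4, 0)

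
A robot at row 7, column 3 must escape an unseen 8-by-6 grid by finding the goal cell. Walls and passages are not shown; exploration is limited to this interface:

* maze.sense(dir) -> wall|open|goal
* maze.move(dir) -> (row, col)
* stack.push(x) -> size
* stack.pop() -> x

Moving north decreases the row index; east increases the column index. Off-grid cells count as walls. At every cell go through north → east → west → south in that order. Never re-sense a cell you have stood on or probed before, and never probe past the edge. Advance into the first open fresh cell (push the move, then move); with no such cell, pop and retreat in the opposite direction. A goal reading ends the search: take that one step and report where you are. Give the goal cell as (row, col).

[in] maze.sense dir→north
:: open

[in] stack.push x→north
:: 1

[in] maze.move dir→north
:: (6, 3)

[in] maze.sense dir→north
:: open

[in] stack.push x→north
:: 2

[in] maze.move dir→north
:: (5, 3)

[in] maze.sense dir→north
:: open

[in] stack.push x→north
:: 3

[in] maze.move dir→north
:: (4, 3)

[in] maze.sense dir→north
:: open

[in] stack.push x→north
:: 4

[in] maze.move dir→north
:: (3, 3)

[in] maze.sense dir→north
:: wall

[in] maze.sense dir→east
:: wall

[in] maze.sense dir→west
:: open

[in] stack.push x→west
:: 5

[in] maze.move dir→west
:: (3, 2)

[in] maze.sense dir→north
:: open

[in] stack.push x→north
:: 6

[in] maze.move dir→north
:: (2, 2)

[in] maze.sense dir→north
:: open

[in] stack.push x→north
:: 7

[in] maze.move dir→north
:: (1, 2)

[in] maze.sense dir→north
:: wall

[in] maze.sense dir→east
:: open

[in] stack.push x→east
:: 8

[in] maze.move dir→east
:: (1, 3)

[in] maze.sense dir→north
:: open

[in] stack.push x→north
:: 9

[in] maze.move dir→north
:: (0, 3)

[in] maze.sense dir→east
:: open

[in] stack.push x→east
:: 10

[in] maze.move dir→east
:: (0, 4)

[in] maze.sense dir→east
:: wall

[in] maze.sense dir→south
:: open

[in] stack.push x→south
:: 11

[in] maze.move dir→south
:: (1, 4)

[in] maze.sense dir→east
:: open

[in] stack.push x→east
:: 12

[in] maze.move dir→east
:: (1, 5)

[in] maze.sense dir→south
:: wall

[in] stack.pop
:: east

[in] maze.move dir→west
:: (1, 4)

[in] maze.sense dir→south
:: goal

[in] maze.move dir→south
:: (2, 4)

Answer: (2, 4)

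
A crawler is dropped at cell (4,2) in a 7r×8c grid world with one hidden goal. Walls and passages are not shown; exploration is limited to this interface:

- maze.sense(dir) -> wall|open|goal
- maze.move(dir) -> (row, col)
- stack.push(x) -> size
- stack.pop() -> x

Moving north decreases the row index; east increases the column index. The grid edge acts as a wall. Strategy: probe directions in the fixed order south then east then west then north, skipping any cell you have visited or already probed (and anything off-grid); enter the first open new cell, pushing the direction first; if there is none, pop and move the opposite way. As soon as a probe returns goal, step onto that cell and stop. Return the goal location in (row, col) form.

>>> maze.sense dir=south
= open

>>> stack.push x=south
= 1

>>> maze.move dir=south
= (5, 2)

>>> maze.sense dir=south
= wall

>>> maze.sense dir=east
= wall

>>> maze.sense dir=west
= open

>>> stack.push x=west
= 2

>>> maze.move dir=west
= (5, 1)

>>> maze.sense dir=south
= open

>>> stack.push x=south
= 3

>>> maze.move dir=south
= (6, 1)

>>> maze.sense dir=west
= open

>>> stack.push x=west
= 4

>>> maze.move dir=west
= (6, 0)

>>> maze.sense dir=north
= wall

>>> stack.pop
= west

>>> maze.move dir=east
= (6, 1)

>>> stack.pop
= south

>>> maze.move dir=north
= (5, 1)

>>> maze.sense dir=north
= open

>>> stack.push x=north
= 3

>>> maze.move dir=north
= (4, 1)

>>> maze.sense dir=west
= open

>>> stack.push x=west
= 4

>>> maze.move dir=west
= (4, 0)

>>> maze.sense dir=north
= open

>>> stack.push x=north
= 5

>>> maze.move dir=north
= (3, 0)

>>> maze.sense dir=east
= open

>>> stack.push x=east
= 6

>>> maze.move dir=east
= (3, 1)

>>> maze.sense dir=east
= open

>>> stack.push x=east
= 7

>>> maze.move dir=east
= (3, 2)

>>> maze.sense dir=east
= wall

>>> maze.sense dir=north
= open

>>> stack.push x=north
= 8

>>> maze.move dir=north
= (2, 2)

>>> maze.sense dir=east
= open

>>> stack.push x=east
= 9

>>> maze.move dir=east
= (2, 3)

>>> maze.sense dir=east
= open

>>> stack.push x=east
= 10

>>> maze.move dir=east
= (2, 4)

>>> maze.sense dir=south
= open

>>> stack.push x=south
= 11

>>> maze.move dir=south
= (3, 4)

>>> maze.sense dir=south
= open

>>> stack.push x=south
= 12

>>> maze.move dir=south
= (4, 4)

>>> maze.sense dir=south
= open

>>> stack.push x=south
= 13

>>> maze.move dir=south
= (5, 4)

>>> maze.sense dir=south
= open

>>> stack.push x=south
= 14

>>> maze.move dir=south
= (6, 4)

>>> maze.sense dir=east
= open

>>> stack.push x=east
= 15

>>> maze.move dir=east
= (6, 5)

>>> maze.sense dir=east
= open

>>> stack.push x=east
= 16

>>> maze.move dir=east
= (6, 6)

>>> maze.sense dir=east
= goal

>>> maze.move dir=east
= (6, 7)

Answer: (6, 7)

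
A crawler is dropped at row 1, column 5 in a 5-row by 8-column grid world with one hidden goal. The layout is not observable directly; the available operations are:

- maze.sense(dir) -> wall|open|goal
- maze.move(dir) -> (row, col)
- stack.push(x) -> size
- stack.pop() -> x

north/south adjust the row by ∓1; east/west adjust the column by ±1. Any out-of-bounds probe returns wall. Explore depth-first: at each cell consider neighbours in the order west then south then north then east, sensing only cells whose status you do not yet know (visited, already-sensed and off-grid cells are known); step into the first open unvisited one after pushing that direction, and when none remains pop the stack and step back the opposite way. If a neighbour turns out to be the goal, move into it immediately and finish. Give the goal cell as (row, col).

[in] maze.sense west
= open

[in] stack.push west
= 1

[in] maze.move west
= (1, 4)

[in] maze.sense west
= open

[in] stack.push west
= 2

[in] maze.move west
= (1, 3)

[in] maze.sense west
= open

[in] stack.push west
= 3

[in] maze.move west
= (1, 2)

[in] maze.sense west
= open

[in] stack.push west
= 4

[in] maze.move west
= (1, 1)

[in] maze.sense west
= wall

[in] maze.sense south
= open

[in] stack.push south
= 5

[in] maze.move south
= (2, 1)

[in] maze.sense west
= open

[in] stack.push west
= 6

[in] maze.move west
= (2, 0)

[in] maze.sense south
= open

[in] stack.push south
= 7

[in] maze.move south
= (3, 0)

[in] maze.sense south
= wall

[in] maze.sense east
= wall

[in] stack.pop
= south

[in] maze.move north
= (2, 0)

[in] stack.pop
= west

[in] maze.move east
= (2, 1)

[in] maze.sense east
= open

[in] stack.push east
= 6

[in] maze.move east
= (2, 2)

[in] maze.sense south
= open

[in] stack.push south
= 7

[in] maze.move south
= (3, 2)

[in] maze.sense south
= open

[in] stack.push south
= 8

[in] maze.move south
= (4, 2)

[in] maze.sense west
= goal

[in] maze.move west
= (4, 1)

Answer: (4, 1)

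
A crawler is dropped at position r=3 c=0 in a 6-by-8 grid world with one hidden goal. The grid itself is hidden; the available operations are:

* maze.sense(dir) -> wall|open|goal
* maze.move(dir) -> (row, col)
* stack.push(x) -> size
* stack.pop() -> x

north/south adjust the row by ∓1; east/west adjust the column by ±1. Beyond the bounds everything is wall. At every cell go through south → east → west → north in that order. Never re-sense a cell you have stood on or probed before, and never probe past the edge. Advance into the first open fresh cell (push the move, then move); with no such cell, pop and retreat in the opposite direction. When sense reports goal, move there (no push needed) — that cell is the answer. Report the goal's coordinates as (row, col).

-> maze.sense(dir=south)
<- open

-> stack.push(x=south)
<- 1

-> maze.move(dir=south)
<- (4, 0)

-> maze.sense(dir=south)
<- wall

-> maze.sense(dir=east)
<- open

-> stack.push(x=east)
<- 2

-> maze.move(dir=east)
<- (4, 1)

-> maze.sense(dir=south)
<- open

-> stack.push(x=south)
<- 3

-> maze.move(dir=south)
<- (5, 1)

-> maze.sense(dir=east)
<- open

-> stack.push(x=east)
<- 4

-> maze.move(dir=east)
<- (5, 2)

-> maze.sense(dir=east)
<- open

-> stack.push(x=east)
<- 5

-> maze.move(dir=east)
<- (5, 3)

-> maze.sense(dir=east)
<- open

-> stack.push(x=east)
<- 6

-> maze.move(dir=east)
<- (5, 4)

-> maze.sense(dir=east)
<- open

-> stack.push(x=east)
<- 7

-> maze.move(dir=east)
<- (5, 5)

-> maze.sense(dir=east)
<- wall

-> maze.sense(dir=north)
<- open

-> stack.push(x=north)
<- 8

-> maze.move(dir=north)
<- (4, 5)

-> maze.sense(dir=east)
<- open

-> stack.push(x=east)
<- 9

-> maze.move(dir=east)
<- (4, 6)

-> maze.sense(dir=east)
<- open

-> stack.push(x=east)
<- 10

-> maze.move(dir=east)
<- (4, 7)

-> maze.sense(dir=south)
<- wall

-> maze.sense(dir=north)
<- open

-> stack.push(x=north)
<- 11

-> maze.move(dir=north)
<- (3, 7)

-> maze.sense(dir=west)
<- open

-> stack.push(x=west)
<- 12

-> maze.move(dir=west)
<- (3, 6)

-> maze.sense(dir=west)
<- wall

-> maze.sense(dir=north)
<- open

-> stack.push(x=north)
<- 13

-> maze.move(dir=north)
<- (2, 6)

-> maze.sense(dir=east)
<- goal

-> maze.move(dir=east)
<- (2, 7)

Answer: (2, 7)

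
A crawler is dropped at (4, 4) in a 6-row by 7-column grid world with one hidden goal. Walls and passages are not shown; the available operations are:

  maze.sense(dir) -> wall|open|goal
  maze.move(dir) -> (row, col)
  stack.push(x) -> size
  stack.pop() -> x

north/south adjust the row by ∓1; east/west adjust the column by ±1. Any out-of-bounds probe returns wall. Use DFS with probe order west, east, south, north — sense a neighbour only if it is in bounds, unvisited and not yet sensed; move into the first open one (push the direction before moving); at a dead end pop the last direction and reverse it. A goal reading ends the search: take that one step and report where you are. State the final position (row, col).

! 1. maze.sense(west) == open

! 2. stack.push(west) == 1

! 3. maze.move(west) == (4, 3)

! 4. maze.sense(west) == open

! 5. stack.push(west) == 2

! 6. maze.move(west) == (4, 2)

! 7. maze.sense(west) == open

! 8. stack.push(west) == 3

! 9. maze.move(west) == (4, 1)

! 10. maze.sense(west) == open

! 11. stack.push(west) == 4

! 12. maze.move(west) == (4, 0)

! 13. maze.sense(south) == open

! 14. stack.push(south) == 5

! 15. maze.move(south) == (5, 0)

! 16. maze.sense(east) == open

! 17. stack.push(east) == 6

! 18. maze.move(east) == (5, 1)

! 19. maze.sense(east) == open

! 20. stack.push(east) == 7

! 21. maze.move(east) == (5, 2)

! 22. maze.sense(east) == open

! 23. stack.push(east) == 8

! 24. maze.move(east) == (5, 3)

! 25. maze.sense(east) == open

! 26. stack.push(east) == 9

! 27. maze.move(east) == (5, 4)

! 28. maze.sense(east) == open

! 29. stack.push(east) == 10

! 30. maze.move(east) == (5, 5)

! 31. maze.sense(east) == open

! 32. stack.push(east) == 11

! 33. maze.move(east) == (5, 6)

! 34. maze.sense(north) == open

! 35. stack.push(north) == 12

! 36. maze.move(north) == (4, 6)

! 37. maze.sense(west) == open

! 38. stack.push(west) == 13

! 39. maze.move(west) == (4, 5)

! 40. maze.sense(north) == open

! 41. stack.push(north) == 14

! 42. maze.move(north) == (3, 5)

! 43. maze.sense(west) == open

! 44. stack.push(west) == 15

! 45. maze.move(west) == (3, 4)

! 46. maze.sense(west) == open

! 47. stack.push(west) == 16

! 48. maze.move(west) == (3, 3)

! 49. maze.sense(west) == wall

! 50. maze.sense(north) == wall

! 51. stack.pop() == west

! 52. maze.move(east) == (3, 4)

! 53. maze.sense(north) == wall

! 54. stack.pop() == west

! 55. maze.move(east) == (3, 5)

! 56. maze.sense(east) == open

! 57. stack.push(east) == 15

! 58. maze.move(east) == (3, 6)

! 59. maze.sense(north) == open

! 60. stack.push(north) == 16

! 61. maze.move(north) == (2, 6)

! 62. maze.sense(west) == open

! 63. stack.push(west) == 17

! 64. maze.move(west) == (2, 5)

! 65. maze.sense(north) == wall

! 66. stack.pop() == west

! 67. maze.move(east) == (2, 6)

! 68. maze.sense(north) == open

! 69. stack.push(north) == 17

! 70. maze.move(north) == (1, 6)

! 71. maze.sense(north) == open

! 72. stack.push(north) == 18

! 73. maze.move(north) == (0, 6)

! 74. maze.sense(west) == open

! 75. stack.push(west) == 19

! 76. maze.move(west) == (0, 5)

! 77. maze.sense(west) == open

! 78. stack.push(west) == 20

! 79. maze.move(west) == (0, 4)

! 80. maze.sense(west) == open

! 81. stack.push(west) == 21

! 82. maze.move(west) == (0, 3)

! 83. maze.sense(west) == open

! 84. stack.push(west) == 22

! 85. maze.move(west) == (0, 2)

! 86. maze.sense(west) == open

! 87. stack.push(west) == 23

! 88. maze.move(west) == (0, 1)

! 89. maze.sense(west) == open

! 90. stack.push(west) == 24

! 91. maze.move(west) == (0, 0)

! 92. maze.sense(south) == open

! 93. stack.push(south) == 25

! 94. maze.move(south) == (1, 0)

! 95. maze.sense(east) == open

! 96. stack.push(east) == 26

! 97. maze.move(east) == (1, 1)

! 98. maze.sense(east) == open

! 99. stack.push(east) == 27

! 100. maze.move(east) == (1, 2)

! 101. maze.sense(east) == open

! 102. stack.push(east) == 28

! 103. maze.move(east) == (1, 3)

! 104. maze.sense(east) == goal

! 105. maze.move(east) == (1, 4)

Answer: (1, 4)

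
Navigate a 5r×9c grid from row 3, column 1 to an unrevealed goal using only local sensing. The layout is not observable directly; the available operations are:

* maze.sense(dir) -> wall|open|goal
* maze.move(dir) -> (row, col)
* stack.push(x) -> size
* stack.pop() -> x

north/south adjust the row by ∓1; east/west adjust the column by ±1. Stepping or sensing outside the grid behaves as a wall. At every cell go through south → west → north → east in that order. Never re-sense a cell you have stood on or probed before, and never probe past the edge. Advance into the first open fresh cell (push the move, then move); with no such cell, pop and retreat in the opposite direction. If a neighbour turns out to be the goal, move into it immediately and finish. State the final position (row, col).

Action: maze.sense[dir=south]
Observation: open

Action: stack.push[x=south]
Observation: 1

Action: maze.move[dir=south]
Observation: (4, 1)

Action: maze.sense[dir=west]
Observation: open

Action: stack.push[x=west]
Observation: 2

Action: maze.move[dir=west]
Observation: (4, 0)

Action: maze.sense[dir=north]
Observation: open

Action: stack.push[x=north]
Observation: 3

Action: maze.move[dir=north]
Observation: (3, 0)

Action: maze.sense[dir=north]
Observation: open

Action: stack.push[x=north]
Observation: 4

Action: maze.move[dir=north]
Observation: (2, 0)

Action: maze.sense[dir=north]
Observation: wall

Action: maze.sense[dir=east]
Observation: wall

Action: stack.pop[]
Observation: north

Action: maze.move[dir=south]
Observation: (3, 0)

Action: stack.pop[]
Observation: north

Action: maze.move[dir=south]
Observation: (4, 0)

Action: stack.pop[]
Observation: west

Action: maze.move[dir=east]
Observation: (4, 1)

Action: maze.sense[dir=east]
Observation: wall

Action: stack.pop[]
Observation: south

Action: maze.move[dir=north]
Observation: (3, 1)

Action: maze.sense[dir=east]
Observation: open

Action: stack.push[x=east]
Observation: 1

Action: maze.move[dir=east]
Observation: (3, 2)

Action: maze.sense[dir=north]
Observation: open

Action: stack.push[x=north]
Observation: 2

Action: maze.move[dir=north]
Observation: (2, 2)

Action: maze.sense[dir=north]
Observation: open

Action: stack.push[x=north]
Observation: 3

Action: maze.move[dir=north]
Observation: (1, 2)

Action: maze.sense[dir=west]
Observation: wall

Action: maze.sense[dir=north]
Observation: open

Action: stack.push[x=north]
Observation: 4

Action: maze.move[dir=north]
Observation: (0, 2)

Action: maze.sense[dir=west]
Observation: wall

Action: maze.sense[dir=east]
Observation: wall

Action: stack.pop[]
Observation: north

Action: maze.move[dir=south]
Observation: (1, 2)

Action: maze.sense[dir=east]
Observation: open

Action: stack.push[x=east]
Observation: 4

Action: maze.move[dir=east]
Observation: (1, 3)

Action: maze.sense[dir=south]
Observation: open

Action: stack.push[x=south]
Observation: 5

Action: maze.move[dir=south]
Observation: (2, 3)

Action: maze.sense[dir=south]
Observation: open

Action: stack.push[x=south]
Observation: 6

Action: maze.move[dir=south]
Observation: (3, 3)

Action: maze.sense[dir=south]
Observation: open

Action: stack.push[x=south]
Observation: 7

Action: maze.move[dir=south]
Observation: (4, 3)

Action: maze.sense[dir=east]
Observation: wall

Action: stack.pop[]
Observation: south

Action: maze.move[dir=north]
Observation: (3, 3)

Action: maze.sense[dir=east]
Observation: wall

Action: stack.pop[]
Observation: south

Action: maze.move[dir=north]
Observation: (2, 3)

Action: maze.sense[dir=east]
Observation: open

Action: stack.push[x=east]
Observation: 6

Action: maze.move[dir=east]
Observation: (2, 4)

Action: maze.sense[dir=north]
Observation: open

Action: stack.push[x=north]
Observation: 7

Action: maze.move[dir=north]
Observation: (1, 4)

Action: maze.sense[dir=north]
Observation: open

Action: stack.push[x=north]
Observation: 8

Action: maze.move[dir=north]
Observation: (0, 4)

Action: maze.sense[dir=east]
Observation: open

Action: stack.push[x=east]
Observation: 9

Action: maze.move[dir=east]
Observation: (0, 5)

Action: maze.sense[dir=south]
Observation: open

Action: stack.push[x=south]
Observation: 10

Action: maze.move[dir=south]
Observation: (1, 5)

Action: maze.sense[dir=south]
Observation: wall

Action: maze.sense[dir=east]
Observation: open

Action: stack.push[x=east]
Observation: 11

Action: maze.move[dir=east]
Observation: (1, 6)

Action: maze.sense[dir=south]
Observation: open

Action: stack.push[x=south]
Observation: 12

Action: maze.move[dir=south]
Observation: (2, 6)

Action: maze.sense[dir=south]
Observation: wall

Action: maze.sense[dir=east]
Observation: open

Action: stack.push[x=east]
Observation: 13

Action: maze.move[dir=east]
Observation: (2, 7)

Action: maze.sense[dir=south]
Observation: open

Action: stack.push[x=south]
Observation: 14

Action: maze.move[dir=south]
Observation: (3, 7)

Action: maze.sense[dir=south]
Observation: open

Action: stack.push[x=south]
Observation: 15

Action: maze.move[dir=south]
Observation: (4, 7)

Action: maze.sense[dir=west]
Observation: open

Action: stack.push[x=west]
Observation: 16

Action: maze.move[dir=west]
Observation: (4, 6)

Action: maze.sense[dir=west]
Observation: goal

Action: maze.move[dir=west]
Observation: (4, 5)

Answer: (4, 5)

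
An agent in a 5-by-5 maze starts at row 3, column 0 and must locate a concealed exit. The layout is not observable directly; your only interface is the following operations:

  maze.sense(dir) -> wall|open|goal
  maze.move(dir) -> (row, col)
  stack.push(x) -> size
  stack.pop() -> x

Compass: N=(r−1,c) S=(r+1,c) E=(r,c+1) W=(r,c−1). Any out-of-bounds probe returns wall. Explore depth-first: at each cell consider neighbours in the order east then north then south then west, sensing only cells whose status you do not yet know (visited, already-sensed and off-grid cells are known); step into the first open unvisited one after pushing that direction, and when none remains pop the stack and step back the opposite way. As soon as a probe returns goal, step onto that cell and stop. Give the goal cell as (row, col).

CALL maze.sense[east]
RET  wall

CALL maze.sense[north]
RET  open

CALL stack.push[north]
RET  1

CALL maze.move[north]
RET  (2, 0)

CALL maze.sense[east]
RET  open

CALL stack.push[east]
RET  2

CALL maze.move[east]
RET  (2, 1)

CALL maze.sense[east]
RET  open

CALL stack.push[east]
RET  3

CALL maze.move[east]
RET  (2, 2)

CALL maze.sense[east]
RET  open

CALL stack.push[east]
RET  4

CALL maze.move[east]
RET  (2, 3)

CALL maze.sense[east]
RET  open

CALL stack.push[east]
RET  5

CALL maze.move[east]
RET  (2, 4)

CALL maze.sense[north]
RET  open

CALL stack.push[north]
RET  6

CALL maze.move[north]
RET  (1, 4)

CALL maze.sense[north]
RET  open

CALL stack.push[north]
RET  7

CALL maze.move[north]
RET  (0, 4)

CALL maze.sense[west]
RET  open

CALL stack.push[west]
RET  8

CALL maze.move[west]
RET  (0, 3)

CALL maze.sense[south]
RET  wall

CALL maze.sense[west]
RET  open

CALL stack.push[west]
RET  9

CALL maze.move[west]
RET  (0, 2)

CALL maze.sense[south]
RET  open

CALL stack.push[south]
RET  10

CALL maze.move[south]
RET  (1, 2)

CALL maze.sense[west]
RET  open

CALL stack.push[west]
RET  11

CALL maze.move[west]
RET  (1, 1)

CALL maze.sense[north]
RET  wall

CALL maze.sense[west]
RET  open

CALL stack.push[west]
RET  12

CALL maze.move[west]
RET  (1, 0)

CALL maze.sense[north]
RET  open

CALL stack.push[north]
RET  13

CALL maze.move[north]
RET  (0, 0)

CALL stack.pop[]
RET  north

CALL maze.move[south]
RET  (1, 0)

CALL stack.pop[]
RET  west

CALL maze.move[east]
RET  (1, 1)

CALL stack.pop[]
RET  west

CALL maze.move[east]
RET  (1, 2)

CALL stack.pop[]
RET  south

CALL maze.move[north]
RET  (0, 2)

CALL stack.pop[]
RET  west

CALL maze.move[east]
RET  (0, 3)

CALL stack.pop[]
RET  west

CALL maze.move[east]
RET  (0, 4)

CALL stack.pop[]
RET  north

CALL maze.move[south]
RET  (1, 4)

CALL stack.pop[]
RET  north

CALL maze.move[south]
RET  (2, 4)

CALL maze.sense[south]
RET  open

CALL stack.push[south]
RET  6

CALL maze.move[south]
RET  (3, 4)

CALL maze.sense[south]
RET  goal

CALL maze.move[south]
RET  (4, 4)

Answer: (4, 4)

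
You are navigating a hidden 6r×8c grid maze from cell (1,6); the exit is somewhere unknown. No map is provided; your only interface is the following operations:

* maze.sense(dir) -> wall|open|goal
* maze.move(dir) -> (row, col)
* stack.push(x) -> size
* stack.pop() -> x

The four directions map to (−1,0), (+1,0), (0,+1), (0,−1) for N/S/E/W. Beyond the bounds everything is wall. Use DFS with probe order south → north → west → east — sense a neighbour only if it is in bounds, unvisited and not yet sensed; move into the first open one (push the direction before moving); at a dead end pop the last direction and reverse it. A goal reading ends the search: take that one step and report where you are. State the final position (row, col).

CALL sense[south]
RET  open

CALL push[south]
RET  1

CALL move[south]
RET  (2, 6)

CALL sense[south]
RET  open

CALL push[south]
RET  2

CALL move[south]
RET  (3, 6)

CALL sense[south]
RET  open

CALL push[south]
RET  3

CALL move[south]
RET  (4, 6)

CALL sense[south]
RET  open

CALL push[south]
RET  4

CALL move[south]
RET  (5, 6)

CALL sense[west]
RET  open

CALL push[west]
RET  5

CALL move[west]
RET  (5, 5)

CALL sense[north]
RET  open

CALL push[north]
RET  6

CALL move[north]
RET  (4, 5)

CALL sense[north]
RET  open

CALL push[north]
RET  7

CALL move[north]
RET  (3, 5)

CALL sense[north]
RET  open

CALL push[north]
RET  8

CALL move[north]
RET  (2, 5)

CALL sense[north]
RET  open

CALL push[north]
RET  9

CALL move[north]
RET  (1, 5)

CALL sense[north]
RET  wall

CALL sense[west]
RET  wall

CALL pop[]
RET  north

CALL move[south]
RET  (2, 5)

CALL sense[west]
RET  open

CALL push[west]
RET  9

CALL move[west]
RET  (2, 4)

CALL sense[south]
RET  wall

CALL sense[west]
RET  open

CALL push[west]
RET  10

CALL move[west]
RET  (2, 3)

CALL sense[south]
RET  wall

CALL sense[north]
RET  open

CALL push[north]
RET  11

CALL move[north]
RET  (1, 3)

CALL sense[north]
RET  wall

CALL sense[west]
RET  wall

CALL pop[]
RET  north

CALL move[south]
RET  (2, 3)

CALL sense[west]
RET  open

CALL push[west]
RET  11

CALL move[west]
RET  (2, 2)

CALL sense[south]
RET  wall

CALL sense[west]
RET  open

CALL push[west]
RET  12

CALL move[west]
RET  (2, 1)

CALL sense[south]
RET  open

CALL push[south]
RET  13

CALL move[south]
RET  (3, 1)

CALL sense[south]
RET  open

CALL push[south]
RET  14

CALL move[south]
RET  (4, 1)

CALL sense[south]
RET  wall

CALL sense[west]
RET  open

CALL push[west]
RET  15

CALL move[west]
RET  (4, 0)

CALL sense[south]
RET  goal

CALL move[south]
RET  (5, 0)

Answer: (5, 0)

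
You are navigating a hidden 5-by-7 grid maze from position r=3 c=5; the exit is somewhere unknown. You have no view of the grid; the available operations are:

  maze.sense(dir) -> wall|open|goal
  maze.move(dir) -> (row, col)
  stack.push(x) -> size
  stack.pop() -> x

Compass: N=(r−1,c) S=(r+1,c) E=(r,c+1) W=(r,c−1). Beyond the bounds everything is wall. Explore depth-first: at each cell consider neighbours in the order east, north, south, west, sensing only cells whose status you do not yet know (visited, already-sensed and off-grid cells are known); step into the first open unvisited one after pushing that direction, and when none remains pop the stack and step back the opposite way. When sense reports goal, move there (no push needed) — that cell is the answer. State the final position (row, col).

-> sense(east)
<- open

-> push(east)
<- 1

-> move(east)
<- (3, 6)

-> sense(north)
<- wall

-> sense(south)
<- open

-> push(south)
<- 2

-> move(south)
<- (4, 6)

-> sense(west)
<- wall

-> pop()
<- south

-> move(north)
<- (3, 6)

-> pop()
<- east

-> move(west)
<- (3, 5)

-> sense(north)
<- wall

-> sense(west)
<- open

-> push(west)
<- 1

-> move(west)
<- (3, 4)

-> sense(north)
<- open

-> push(north)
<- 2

-> move(north)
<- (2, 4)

-> sense(north)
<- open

-> push(north)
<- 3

-> move(north)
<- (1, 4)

-> sense(east)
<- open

-> push(east)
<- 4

-> move(east)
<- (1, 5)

-> sense(east)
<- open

-> push(east)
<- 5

-> move(east)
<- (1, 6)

-> sense(north)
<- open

-> push(north)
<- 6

-> move(north)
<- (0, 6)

-> sense(west)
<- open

-> push(west)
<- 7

-> move(west)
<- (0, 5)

-> sense(west)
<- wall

-> pop()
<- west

-> move(east)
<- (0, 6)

-> pop()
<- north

-> move(south)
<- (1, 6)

-> pop()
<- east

-> move(west)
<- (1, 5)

-> pop()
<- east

-> move(west)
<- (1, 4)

-> sense(west)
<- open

-> push(west)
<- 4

-> move(west)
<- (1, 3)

-> sense(north)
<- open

-> push(north)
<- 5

-> move(north)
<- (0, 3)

-> sense(west)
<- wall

-> pop()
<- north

-> move(south)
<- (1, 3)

-> sense(south)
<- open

-> push(south)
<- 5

-> move(south)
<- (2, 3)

-> sense(south)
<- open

-> push(south)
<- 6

-> move(south)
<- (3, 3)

-> sense(south)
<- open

-> push(south)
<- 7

-> move(south)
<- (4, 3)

-> sense(east)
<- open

-> push(east)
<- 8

-> move(east)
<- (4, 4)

-> pop()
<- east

-> move(west)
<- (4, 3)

-> sense(west)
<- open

-> push(west)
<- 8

-> move(west)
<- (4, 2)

-> sense(north)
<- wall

-> sense(west)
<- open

-> push(west)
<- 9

-> move(west)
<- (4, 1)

-> sense(north)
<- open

-> push(north)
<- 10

-> move(north)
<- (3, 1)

-> sense(north)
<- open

-> push(north)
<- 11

-> move(north)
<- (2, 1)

-> sense(east)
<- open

-> push(east)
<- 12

-> move(east)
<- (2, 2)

-> sense(north)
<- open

-> push(north)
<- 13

-> move(north)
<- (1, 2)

-> sense(west)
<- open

-> push(west)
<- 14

-> move(west)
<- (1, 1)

-> sense(north)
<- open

-> push(north)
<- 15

-> move(north)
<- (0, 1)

-> sense(west)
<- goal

-> move(west)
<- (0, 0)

Answer: (0, 0)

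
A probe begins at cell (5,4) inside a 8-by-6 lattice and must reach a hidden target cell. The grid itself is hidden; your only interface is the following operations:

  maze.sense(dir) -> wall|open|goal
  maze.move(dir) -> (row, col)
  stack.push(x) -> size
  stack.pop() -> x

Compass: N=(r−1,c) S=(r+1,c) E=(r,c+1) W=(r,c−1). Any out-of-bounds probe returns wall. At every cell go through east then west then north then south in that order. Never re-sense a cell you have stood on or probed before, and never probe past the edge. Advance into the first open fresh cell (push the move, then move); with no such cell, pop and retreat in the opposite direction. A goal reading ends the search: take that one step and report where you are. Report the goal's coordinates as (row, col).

Do: maze.sense[dir→east]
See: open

Do: stack.push[x→east]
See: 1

Do: maze.move[dir→east]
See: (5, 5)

Do: maze.sense[dir→north]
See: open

Do: stack.push[x→north]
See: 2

Do: maze.move[dir→north]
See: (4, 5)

Do: maze.sense[dir→west]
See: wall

Do: maze.sense[dir→north]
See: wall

Do: stack.pop[]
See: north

Do: maze.move[dir→south]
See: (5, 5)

Do: maze.sense[dir→south]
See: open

Do: stack.push[x→south]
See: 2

Do: maze.move[dir→south]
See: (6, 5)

Do: maze.sense[dir→west]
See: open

Do: stack.push[x→west]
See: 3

Do: maze.move[dir→west]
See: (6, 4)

Do: maze.sense[dir→west]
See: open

Do: stack.push[x→west]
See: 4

Do: maze.move[dir→west]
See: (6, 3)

Do: maze.sense[dir→west]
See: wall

Do: maze.sense[dir→north]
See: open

Do: stack.push[x→north]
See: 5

Do: maze.move[dir→north]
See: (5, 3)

Do: maze.sense[dir→west]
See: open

Do: stack.push[x→west]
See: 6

Do: maze.move[dir→west]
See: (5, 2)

Do: maze.sense[dir→west]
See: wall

Do: maze.sense[dir→north]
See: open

Do: stack.push[x→north]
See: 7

Do: maze.move[dir→north]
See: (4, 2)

Do: maze.sense[dir→east]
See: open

Do: stack.push[x→east]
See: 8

Do: maze.move[dir→east]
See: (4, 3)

Do: maze.sense[dir→north]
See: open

Do: stack.push[x→north]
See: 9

Do: maze.move[dir→north]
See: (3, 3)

Do: maze.sense[dir→east]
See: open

Do: stack.push[x→east]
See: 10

Do: maze.move[dir→east]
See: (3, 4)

Do: maze.sense[dir→north]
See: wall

Do: stack.pop[]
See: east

Do: maze.move[dir→west]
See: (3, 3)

Do: maze.sense[dir→west]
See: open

Do: stack.push[x→west]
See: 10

Do: maze.move[dir→west]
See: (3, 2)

Do: maze.sense[dir→west]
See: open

Do: stack.push[x→west]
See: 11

Do: maze.move[dir→west]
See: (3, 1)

Do: maze.sense[dir→west]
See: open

Do: stack.push[x→west]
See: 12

Do: maze.move[dir→west]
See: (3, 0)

Do: maze.sense[dir→north]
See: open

Do: stack.push[x→north]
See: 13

Do: maze.move[dir→north]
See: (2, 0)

Do: maze.sense[dir→east]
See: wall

Do: maze.sense[dir→north]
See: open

Do: stack.push[x→north]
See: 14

Do: maze.move[dir→north]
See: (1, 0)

Do: maze.sense[dir→east]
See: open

Do: stack.push[x→east]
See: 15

Do: maze.move[dir→east]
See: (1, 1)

Do: maze.sense[dir→east]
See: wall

Do: maze.sense[dir→north]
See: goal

Do: maze.move[dir→north]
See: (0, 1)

Answer: (0, 1)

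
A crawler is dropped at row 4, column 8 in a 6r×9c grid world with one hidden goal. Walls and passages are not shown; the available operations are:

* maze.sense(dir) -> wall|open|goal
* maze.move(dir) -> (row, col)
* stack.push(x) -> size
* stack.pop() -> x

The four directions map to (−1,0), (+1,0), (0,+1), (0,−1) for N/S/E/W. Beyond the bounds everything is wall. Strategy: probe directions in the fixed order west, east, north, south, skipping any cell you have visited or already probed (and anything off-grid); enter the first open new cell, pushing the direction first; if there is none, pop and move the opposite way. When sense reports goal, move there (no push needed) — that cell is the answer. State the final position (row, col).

Next I call maze.sense with dir→west, — result: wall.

Invoking maze.sense with dir→north, yielding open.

I invoke stack.push with x→north, yielding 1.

Using maze.move with dir→north, and see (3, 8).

I try maze.sense with dir→west, which returns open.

Then stack.push with x→west, yielding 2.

I use maze.move with dir→west, and observe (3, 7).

I use maze.sense with dir→west, which returns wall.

Calling maze.sense with dir→north, and see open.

Calling stack.push with x→north, → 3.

I run maze.move with dir→north, giving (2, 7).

I call maze.sense with dir→west, and get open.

Invoking stack.push with x→west, : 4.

Then maze.move with dir→west, yielding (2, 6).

I run maze.sense with dir→west, which returns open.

I use stack.push with x→west, → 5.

I call maze.move with dir→west, giving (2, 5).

I use maze.sense with dir→west, — result: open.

I use stack.push with x→west, and see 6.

Now I run maze.move with dir→west, which returns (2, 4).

Next I call maze.sense with dir→west, and observe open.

Invoking stack.push with x→west, yielding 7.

I call maze.move with dir→west, → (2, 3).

Then maze.sense with dir→west, and see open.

Invoking stack.push with x→west, : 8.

Using maze.move with dir→west, and see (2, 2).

I use maze.sense with dir→west, : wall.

I use maze.sense with dir→north, and observe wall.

Using maze.sense with dir→south, — result: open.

I use stack.push with x→south, which returns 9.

Using maze.move with dir→south, yielding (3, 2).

Calling maze.sense with dir→west, yielding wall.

I try maze.sense with dir→east, — result: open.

I call stack.push with x→east, yielding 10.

Invoking maze.move with dir→east, and get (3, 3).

I use maze.sense with dir→east, — result: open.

I use stack.push with x→east, which returns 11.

Now I run maze.move with dir→east, : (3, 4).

I run maze.sense with dir→east, → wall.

Calling maze.sense with dir→south, and get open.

Then stack.push with x→south, : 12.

Now I run maze.move with dir→south, : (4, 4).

I invoke maze.sense with dir→west, — result: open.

Invoking stack.push with x→west, and get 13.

Then maze.move with dir→west, giving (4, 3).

I invoke maze.sense with dir→west, giving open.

I try stack.push with x→west, and observe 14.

Calling maze.move with dir→west, and observe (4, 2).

I run maze.sense with dir→west, and observe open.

Then stack.push with x→west, : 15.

I invoke maze.move with dir→west, : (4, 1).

I use maze.sense with dir→west, → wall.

I call maze.sense with dir→south, giving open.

I call stack.push with x→south, and get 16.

Next I call maze.move with dir→south, : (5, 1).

Invoking maze.sense with dir→west, and observe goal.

Next I call maze.move with dir→west, and get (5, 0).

Answer: (5, 0)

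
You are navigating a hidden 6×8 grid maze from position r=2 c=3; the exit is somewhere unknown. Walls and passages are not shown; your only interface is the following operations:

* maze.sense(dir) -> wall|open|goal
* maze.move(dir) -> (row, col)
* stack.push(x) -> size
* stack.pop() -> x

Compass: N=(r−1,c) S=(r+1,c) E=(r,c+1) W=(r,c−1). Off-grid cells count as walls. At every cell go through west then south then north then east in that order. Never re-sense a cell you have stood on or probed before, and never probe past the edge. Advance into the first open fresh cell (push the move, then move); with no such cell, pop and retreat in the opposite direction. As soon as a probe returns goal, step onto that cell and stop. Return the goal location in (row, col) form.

% sense dir: west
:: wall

% sense dir: south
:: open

% push x: south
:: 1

% move dir: south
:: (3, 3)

% sense dir: west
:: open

% push x: west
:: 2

% move dir: west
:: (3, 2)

% sense dir: west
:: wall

% sense dir: south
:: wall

% pop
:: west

% move dir: east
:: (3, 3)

% sense dir: south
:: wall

% sense dir: east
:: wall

% pop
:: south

% move dir: north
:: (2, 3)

% sense dir: north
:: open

% push x: north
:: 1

% move dir: north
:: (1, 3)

% sense dir: west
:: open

% push x: west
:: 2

% move dir: west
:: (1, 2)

% sense dir: west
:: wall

% sense dir: north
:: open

% push x: north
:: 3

% move dir: north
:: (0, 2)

% sense dir: west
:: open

% push x: west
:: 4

% move dir: west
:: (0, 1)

% sense dir: west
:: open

% push x: west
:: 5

% move dir: west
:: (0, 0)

% sense dir: south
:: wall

% pop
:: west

% move dir: east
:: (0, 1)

% pop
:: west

% move dir: east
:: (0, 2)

% sense dir: east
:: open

% push x: east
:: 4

% move dir: east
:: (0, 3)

% sense dir: east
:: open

% push x: east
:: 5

% move dir: east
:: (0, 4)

% sense dir: south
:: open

% push x: south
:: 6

% move dir: south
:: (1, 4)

% sense dir: south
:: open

% push x: south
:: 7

% move dir: south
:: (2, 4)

% sense dir: east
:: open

% push x: east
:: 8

% move dir: east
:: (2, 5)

% sense dir: south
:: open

% push x: south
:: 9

% move dir: south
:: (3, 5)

% sense dir: south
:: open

% push x: south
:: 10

% move dir: south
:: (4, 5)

% sense dir: west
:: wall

% sense dir: south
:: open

% push x: south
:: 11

% move dir: south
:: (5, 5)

% sense dir: west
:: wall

% sense dir: east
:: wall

% pop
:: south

% move dir: north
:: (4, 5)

% sense dir: east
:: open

% push x: east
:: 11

% move dir: east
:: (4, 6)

% sense dir: north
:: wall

% sense dir: east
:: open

% push x: east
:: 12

% move dir: east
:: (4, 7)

% sense dir: south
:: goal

% move dir: south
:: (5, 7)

Answer: (5, 7)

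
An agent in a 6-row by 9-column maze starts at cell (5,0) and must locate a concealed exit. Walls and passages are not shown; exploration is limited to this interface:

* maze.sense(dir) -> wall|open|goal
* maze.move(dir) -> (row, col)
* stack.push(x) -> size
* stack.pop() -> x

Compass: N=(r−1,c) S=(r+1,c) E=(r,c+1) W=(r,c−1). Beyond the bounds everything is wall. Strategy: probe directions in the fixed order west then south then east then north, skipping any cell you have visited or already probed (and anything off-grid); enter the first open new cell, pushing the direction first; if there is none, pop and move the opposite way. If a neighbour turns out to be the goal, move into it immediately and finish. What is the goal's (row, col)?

Action: maze.sense[dir: east]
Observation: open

Action: stack.push[x: east]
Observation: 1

Action: maze.move[dir: east]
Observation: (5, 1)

Action: maze.sense[dir: east]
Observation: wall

Action: maze.sense[dir: north]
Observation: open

Action: stack.push[x: north]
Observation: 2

Action: maze.move[dir: north]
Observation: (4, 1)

Action: maze.sense[dir: west]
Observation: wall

Action: maze.sense[dir: east]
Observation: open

Action: stack.push[x: east]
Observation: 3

Action: maze.move[dir: east]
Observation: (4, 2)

Action: maze.sense[dir: east]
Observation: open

Action: stack.push[x: east]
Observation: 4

Action: maze.move[dir: east]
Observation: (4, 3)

Action: maze.sense[dir: south]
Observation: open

Action: stack.push[x: south]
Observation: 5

Action: maze.move[dir: south]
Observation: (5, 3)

Action: maze.sense[dir: east]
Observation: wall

Action: stack.pop[]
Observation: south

Action: maze.move[dir: north]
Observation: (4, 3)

Action: maze.sense[dir: east]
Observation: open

Action: stack.push[x: east]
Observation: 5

Action: maze.move[dir: east]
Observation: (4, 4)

Action: maze.sense[dir: east]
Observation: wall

Action: maze.sense[dir: north]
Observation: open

Action: stack.push[x: north]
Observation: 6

Action: maze.move[dir: north]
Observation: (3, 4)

Action: maze.sense[dir: west]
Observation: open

Action: stack.push[x: west]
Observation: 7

Action: maze.move[dir: west]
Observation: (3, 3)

Action: maze.sense[dir: west]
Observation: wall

Action: maze.sense[dir: north]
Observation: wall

Action: stack.pop[]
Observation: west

Action: maze.move[dir: east]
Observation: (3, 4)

Action: maze.sense[dir: east]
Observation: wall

Action: maze.sense[dir: north]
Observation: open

Action: stack.push[x: north]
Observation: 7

Action: maze.move[dir: north]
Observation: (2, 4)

Action: maze.sense[dir: east]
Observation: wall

Action: maze.sense[dir: north]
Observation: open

Action: stack.push[x: north]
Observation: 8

Action: maze.move[dir: north]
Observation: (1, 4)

Action: maze.sense[dir: west]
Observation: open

Action: stack.push[x: west]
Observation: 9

Action: maze.move[dir: west]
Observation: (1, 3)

Action: maze.sense[dir: west]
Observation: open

Action: stack.push[x: west]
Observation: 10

Action: maze.move[dir: west]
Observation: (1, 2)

Action: maze.sense[dir: west]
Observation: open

Action: stack.push[x: west]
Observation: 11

Action: maze.move[dir: west]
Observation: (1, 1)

Action: maze.sense[dir: west]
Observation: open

Action: stack.push[x: west]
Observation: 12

Action: maze.move[dir: west]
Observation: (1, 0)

Action: maze.sense[dir: south]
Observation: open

Action: stack.push[x: south]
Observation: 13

Action: maze.move[dir: south]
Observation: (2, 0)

Action: maze.sense[dir: south]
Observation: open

Action: stack.push[x: south]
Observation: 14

Action: maze.move[dir: south]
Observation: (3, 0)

Action: maze.sense[dir: east]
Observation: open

Action: stack.push[x: east]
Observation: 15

Action: maze.move[dir: east]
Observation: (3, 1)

Action: maze.sense[dir: north]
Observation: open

Action: stack.push[x: north]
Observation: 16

Action: maze.move[dir: north]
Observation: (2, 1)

Action: maze.sense[dir: east]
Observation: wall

Action: stack.pop[]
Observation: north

Action: maze.move[dir: south]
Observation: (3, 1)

Action: stack.pop[]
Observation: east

Action: maze.move[dir: west]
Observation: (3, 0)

Action: stack.pop[]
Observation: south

Action: maze.move[dir: north]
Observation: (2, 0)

Action: stack.pop[]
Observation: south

Action: maze.move[dir: north]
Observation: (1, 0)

Action: maze.sense[dir: north]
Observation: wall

Action: stack.pop[]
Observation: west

Action: maze.move[dir: east]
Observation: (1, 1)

Action: maze.sense[dir: north]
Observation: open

Action: stack.push[x: north]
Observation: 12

Action: maze.move[dir: north]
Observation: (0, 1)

Action: maze.sense[dir: east]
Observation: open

Action: stack.push[x: east]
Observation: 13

Action: maze.move[dir: east]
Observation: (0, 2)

Action: maze.sense[dir: east]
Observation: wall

Action: stack.pop[]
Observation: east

Action: maze.move[dir: west]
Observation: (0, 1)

Action: stack.pop[]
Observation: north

Action: maze.move[dir: south]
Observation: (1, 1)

Action: stack.pop[]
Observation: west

Action: maze.move[dir: east]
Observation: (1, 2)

Action: stack.pop[]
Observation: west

Action: maze.move[dir: east]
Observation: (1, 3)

Action: stack.pop[]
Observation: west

Action: maze.move[dir: east]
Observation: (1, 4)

Action: maze.sense[dir: east]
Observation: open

Action: stack.push[x: east]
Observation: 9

Action: maze.move[dir: east]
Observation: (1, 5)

Action: maze.sense[dir: east]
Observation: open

Action: stack.push[x: east]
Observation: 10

Action: maze.move[dir: east]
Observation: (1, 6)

Action: maze.sense[dir: south]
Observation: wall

Action: maze.sense[dir: east]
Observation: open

Action: stack.push[x: east]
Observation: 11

Action: maze.move[dir: east]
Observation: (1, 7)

Action: maze.sense[dir: south]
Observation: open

Action: stack.push[x: south]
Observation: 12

Action: maze.move[dir: south]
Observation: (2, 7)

Action: maze.sense[dir: south]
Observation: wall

Action: maze.sense[dir: east]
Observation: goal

Action: maze.move[dir: east]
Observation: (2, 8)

Answer: (2, 8)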